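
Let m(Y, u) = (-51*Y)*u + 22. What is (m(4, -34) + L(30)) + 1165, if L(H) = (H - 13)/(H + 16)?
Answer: 373675/46 ≈ 8123.4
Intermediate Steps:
m(Y, u) = 22 - 51*Y*u (m(Y, u) = -51*Y*u + 22 = 22 - 51*Y*u)
L(H) = (-13 + H)/(16 + H)
(m(4, -34) + L(30)) + 1165 = ((22 - 51*4*(-34)) + (-13 + 30)/(16 + 30)) + 1165 = ((22 + 6936) + 17/46) + 1165 = (6958 + (1/46)*17) + 1165 = (6958 + 17/46) + 1165 = 320085/46 + 1165 = 373675/46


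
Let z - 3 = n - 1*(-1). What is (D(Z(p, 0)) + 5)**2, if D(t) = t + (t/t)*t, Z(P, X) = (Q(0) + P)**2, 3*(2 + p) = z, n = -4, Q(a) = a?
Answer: 169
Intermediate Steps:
z = 0 (z = 3 + (-4 - 1*(-1)) = 3 + (-4 + 1) = 3 - 3 = 0)
p = -2 (p = -2 + (1/3)*0 = -2 + 0 = -2)
Z(P, X) = P**2 (Z(P, X) = (0 + P)**2 = P**2)
D(t) = 2*t (D(t) = t + 1*t = t + t = 2*t)
(D(Z(p, 0)) + 5)**2 = (2*(-2)**2 + 5)**2 = (2*4 + 5)**2 = (8 + 5)**2 = 13**2 = 169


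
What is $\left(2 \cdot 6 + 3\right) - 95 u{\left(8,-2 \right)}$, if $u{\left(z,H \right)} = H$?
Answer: $205$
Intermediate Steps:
$\left(2 \cdot 6 + 3\right) - 95 u{\left(8,-2 \right)} = \left(2 \cdot 6 + 3\right) - -190 = \left(12 + 3\right) + 190 = 15 + 190 = 205$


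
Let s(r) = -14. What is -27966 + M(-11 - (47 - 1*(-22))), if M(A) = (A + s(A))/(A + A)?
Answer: -2237233/80 ≈ -27965.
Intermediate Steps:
M(A) = (-14 + A)/(2*A) (M(A) = (A - 14)/(A + A) = (-14 + A)/((2*A)) = (-14 + A)*(1/(2*A)) = (-14 + A)/(2*A))
-27966 + M(-11 - (47 - 1*(-22))) = -27966 + (-14 + (-11 - (47 - 1*(-22))))/(2*(-11 - (47 - 1*(-22)))) = -27966 + (-14 + (-11 - (47 + 22)))/(2*(-11 - (47 + 22))) = -27966 + (-14 + (-11 - 1*69))/(2*(-11 - 1*69)) = -27966 + (-14 + (-11 - 69))/(2*(-11 - 69)) = -27966 + (½)*(-14 - 80)/(-80) = -27966 + (½)*(-1/80)*(-94) = -27966 + 47/80 = -2237233/80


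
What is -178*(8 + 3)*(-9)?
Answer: 17622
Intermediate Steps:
-178*(8 + 3)*(-9) = -1958*(-9) = -178*(-99) = 17622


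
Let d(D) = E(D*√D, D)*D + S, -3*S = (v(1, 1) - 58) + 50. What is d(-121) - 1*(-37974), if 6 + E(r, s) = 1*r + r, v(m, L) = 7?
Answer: 116101/3 + 322102*I ≈ 38700.0 + 3.221e+5*I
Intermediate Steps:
E(r, s) = -6 + 2*r (E(r, s) = -6 + (1*r + r) = -6 + (r + r) = -6 + 2*r)
S = ⅓ (S = -((7 - 58) + 50)/3 = -(-51 + 50)/3 = -⅓*(-1) = ⅓ ≈ 0.33333)
d(D) = ⅓ + D*(-6 + 2*D^(3/2)) (d(D) = (-6 + 2*(D*√D))*D + ⅓ = (-6 + 2*D^(3/2))*D + ⅓ = D*(-6 + 2*D^(3/2)) + ⅓ = ⅓ + D*(-6 + 2*D^(3/2)))
d(-121) - 1*(-37974) = (⅓ + 2*(-121)*(-3 + (-121)^(3/2))) - 1*(-37974) = (⅓ + 2*(-121)*(-3 - 1331*I)) + 37974 = (⅓ + (726 + 322102*I)) + 37974 = (2179/3 + 322102*I) + 37974 = 116101/3 + 322102*I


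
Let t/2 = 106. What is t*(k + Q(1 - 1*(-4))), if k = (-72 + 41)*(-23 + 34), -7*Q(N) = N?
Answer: -507104/7 ≈ -72443.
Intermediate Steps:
Q(N) = -N/7
t = 212 (t = 2*106 = 212)
k = -341 (k = -31*11 = -341)
t*(k + Q(1 - 1*(-4))) = 212*(-341 - (1 - 1*(-4))/7) = 212*(-341 - (1 + 4)/7) = 212*(-341 - ⅐*5) = 212*(-341 - 5/7) = 212*(-2392/7) = -507104/7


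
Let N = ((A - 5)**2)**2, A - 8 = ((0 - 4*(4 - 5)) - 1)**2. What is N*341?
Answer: 7070976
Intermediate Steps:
A = 17 (A = 8 + ((0 - 4*(4 - 5)) - 1)**2 = 8 + ((0 - 4*(-1)) - 1)**2 = 8 + ((0 + 4) - 1)**2 = 8 + (4 - 1)**2 = 8 + 3**2 = 8 + 9 = 17)
N = 20736 (N = ((17 - 5)**2)**2 = (12**2)**2 = 144**2 = 20736)
N*341 = 20736*341 = 7070976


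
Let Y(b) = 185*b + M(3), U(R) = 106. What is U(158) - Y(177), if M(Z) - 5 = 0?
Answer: -32644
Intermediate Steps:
M(Z) = 5 (M(Z) = 5 + 0 = 5)
Y(b) = 5 + 185*b (Y(b) = 185*b + 5 = 5 + 185*b)
U(158) - Y(177) = 106 - (5 + 185*177) = 106 - (5 + 32745) = 106 - 1*32750 = 106 - 32750 = -32644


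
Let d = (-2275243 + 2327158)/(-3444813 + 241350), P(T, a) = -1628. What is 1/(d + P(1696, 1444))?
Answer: -1067821/1738429893 ≈ -0.00061424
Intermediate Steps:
d = -17305/1067821 (d = 51915/(-3203463) = 51915*(-1/3203463) = -17305/1067821 ≈ -0.016206)
1/(d + P(1696, 1444)) = 1/(-17305/1067821 - 1628) = 1/(-1738429893/1067821) = -1067821/1738429893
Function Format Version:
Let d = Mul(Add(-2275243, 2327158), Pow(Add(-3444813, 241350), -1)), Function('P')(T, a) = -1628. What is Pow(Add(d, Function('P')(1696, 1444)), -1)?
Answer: Rational(-1067821, 1738429893) ≈ -0.00061424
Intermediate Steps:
d = Rational(-17305, 1067821) (d = Mul(51915, Pow(-3203463, -1)) = Mul(51915, Rational(-1, 3203463)) = Rational(-17305, 1067821) ≈ -0.016206)
Pow(Add(d, Function('P')(1696, 1444)), -1) = Pow(Add(Rational(-17305, 1067821), -1628), -1) = Pow(Rational(-1738429893, 1067821), -1) = Rational(-1067821, 1738429893)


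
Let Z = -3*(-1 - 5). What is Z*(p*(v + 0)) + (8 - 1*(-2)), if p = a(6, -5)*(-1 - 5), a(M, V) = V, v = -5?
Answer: -2690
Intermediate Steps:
p = 30 (p = -5*(-1 - 5) = -5*(-6) = 30)
Z = 18 (Z = -3*(-6) = 18)
Z*(p*(v + 0)) + (8 - 1*(-2)) = 18*(30*(-5 + 0)) + (8 - 1*(-2)) = 18*(30*(-5)) + (8 + 2) = 18*(-150) + 10 = -2700 + 10 = -2690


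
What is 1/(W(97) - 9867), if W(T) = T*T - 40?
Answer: -1/498 ≈ -0.0020080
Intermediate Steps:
W(T) = -40 + T**2 (W(T) = T**2 - 40 = -40 + T**2)
1/(W(97) - 9867) = 1/((-40 + 97**2) - 9867) = 1/((-40 + 9409) - 9867) = 1/(9369 - 9867) = 1/(-498) = -1/498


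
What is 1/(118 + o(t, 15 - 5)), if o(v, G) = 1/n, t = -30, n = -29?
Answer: 29/3421 ≈ 0.0084770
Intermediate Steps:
o(v, G) = -1/29 (o(v, G) = 1/(-29) = -1/29)
1/(118 + o(t, 15 - 5)) = 1/(118 - 1/29) = 1/(3421/29) = 29/3421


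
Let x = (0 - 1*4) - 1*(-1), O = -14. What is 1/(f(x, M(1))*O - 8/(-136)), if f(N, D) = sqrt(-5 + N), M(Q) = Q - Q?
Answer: 17/453153 + 8092*I*sqrt(2)/453153 ≈ 3.7515e-5 + 0.025254*I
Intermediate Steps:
x = -3 (x = (0 - 4) + 1 = -4 + 1 = -3)
M(Q) = 0
1/(f(x, M(1))*O - 8/(-136)) = 1/(sqrt(-5 - 3)*(-14) - 8/(-136)) = 1/(sqrt(-8)*(-14) - 8*(-1/136)) = 1/((2*I*sqrt(2))*(-14) + 1/17) = 1/(-28*I*sqrt(2) + 1/17) = 1/(1/17 - 28*I*sqrt(2))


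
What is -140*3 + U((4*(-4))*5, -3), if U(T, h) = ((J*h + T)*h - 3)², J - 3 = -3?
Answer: 55749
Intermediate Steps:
J = 0 (J = 3 - 3 = 0)
U(T, h) = (-3 + T*h)² (U(T, h) = ((0*h + T)*h - 3)² = ((0 + T)*h - 3)² = (T*h - 3)² = (-3 + T*h)²)
-140*3 + U((4*(-4))*5, -3) = -140*3 + (-3 + ((4*(-4))*5)*(-3))² = -420 + (-3 - 16*5*(-3))² = -420 + (-3 - 80*(-3))² = -420 + (-3 + 240)² = -420 + 237² = -420 + 56169 = 55749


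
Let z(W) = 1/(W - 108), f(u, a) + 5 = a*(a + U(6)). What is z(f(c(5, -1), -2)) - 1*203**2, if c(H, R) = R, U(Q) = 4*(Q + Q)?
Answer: -8447846/205 ≈ -41209.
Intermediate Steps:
U(Q) = 8*Q (U(Q) = 4*(2*Q) = 8*Q)
f(u, a) = -5 + a*(48 + a) (f(u, a) = -5 + a*(a + 8*6) = -5 + a*(a + 48) = -5 + a*(48 + a))
z(W) = 1/(-108 + W)
z(f(c(5, -1), -2)) - 1*203**2 = 1/(-108 + (-5 + (-2)**2 + 48*(-2))) - 1*203**2 = 1/(-108 + (-5 + 4 - 96)) - 1*41209 = 1/(-108 - 97) - 41209 = 1/(-205) - 41209 = -1/205 - 41209 = -8447846/205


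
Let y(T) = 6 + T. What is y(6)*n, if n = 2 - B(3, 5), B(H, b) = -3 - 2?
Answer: 84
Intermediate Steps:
B(H, b) = -5
n = 7 (n = 2 - 1*(-5) = 2 + 5 = 7)
y(6)*n = (6 + 6)*7 = 12*7 = 84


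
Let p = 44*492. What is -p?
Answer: -21648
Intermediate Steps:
p = 21648
-p = -1*21648 = -21648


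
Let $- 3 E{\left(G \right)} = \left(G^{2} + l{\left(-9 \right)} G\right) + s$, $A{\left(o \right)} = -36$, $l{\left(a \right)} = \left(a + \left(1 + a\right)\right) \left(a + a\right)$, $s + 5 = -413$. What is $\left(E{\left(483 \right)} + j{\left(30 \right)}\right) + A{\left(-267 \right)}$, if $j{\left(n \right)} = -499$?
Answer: $- \frac{382274}{3} \approx -1.2742 \cdot 10^{5}$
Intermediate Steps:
$s = -418$ ($s = -5 - 413 = -418$)
$l{\left(a \right)} = 2 a \left(1 + 2 a\right)$ ($l{\left(a \right)} = \left(1 + 2 a\right) 2 a = 2 a \left(1 + 2 a\right)$)
$E{\left(G \right)} = \frac{418}{3} - 102 G - \frac{G^{2}}{3}$ ($E{\left(G \right)} = - \frac{\left(G^{2} + 2 \left(-9\right) \left(1 + 2 \left(-9\right)\right) G\right) - 418}{3} = - \frac{\left(G^{2} + 2 \left(-9\right) \left(1 - 18\right) G\right) - 418}{3} = - \frac{\left(G^{2} + 2 \left(-9\right) \left(-17\right) G\right) - 418}{3} = - \frac{\left(G^{2} + 306 G\right) - 418}{3} = - \frac{-418 + G^{2} + 306 G}{3} = \frac{418}{3} - 102 G - \frac{G^{2}}{3}$)
$\left(E{\left(483 \right)} + j{\left(30 \right)}\right) + A{\left(-267 \right)} = \left(\left(\frac{418}{3} - 49266 - \frac{483^{2}}{3}\right) - 499\right) - 36 = \left(\left(\frac{418}{3} - 49266 - 77763\right) - 499\right) - 36 = \left(- \frac{380669}{3} - 499\right) - 36 = - \frac{382166}{3} - 36 = - \frac{382274}{3}$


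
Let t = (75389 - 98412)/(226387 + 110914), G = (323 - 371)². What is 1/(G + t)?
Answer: 337301/777118481 ≈ 0.00043404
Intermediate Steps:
G = 2304 (G = (-48)² = 2304)
t = -23023/337301 ≈ -0.068256
1/(G + t) = 1/(2304 - 23023/337301) = 1/(777118481/337301) = 337301/777118481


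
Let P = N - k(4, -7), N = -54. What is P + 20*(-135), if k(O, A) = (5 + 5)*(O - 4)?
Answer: -2754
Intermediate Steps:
k(O, A) = -40 + 10*O (k(O, A) = 10*(-4 + O) = -40 + 10*O)
P = -54 (P = -54 - (-40 + 10*4) = -54 - (-40 + 40) = -54 - 1*0 = -54 + 0 = -54)
P + 20*(-135) = -54 + 20*(-135) = -54 - 2700 = -2754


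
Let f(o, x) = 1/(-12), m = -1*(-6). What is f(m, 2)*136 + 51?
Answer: 119/3 ≈ 39.667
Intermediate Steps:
m = 6
f(o, x) = -1/12
f(m, 2)*136 + 51 = -1/12*136 + 51 = -34/3 + 51 = 119/3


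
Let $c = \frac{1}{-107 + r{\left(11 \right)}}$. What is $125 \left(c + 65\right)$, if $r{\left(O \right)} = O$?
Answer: $\frac{779875}{96} \approx 8123.7$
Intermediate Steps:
$c = - \frac{1}{96}$ ($c = \frac{1}{-107 + 11} = \frac{1}{-96} = - \frac{1}{96} \approx -0.010417$)
$125 \left(c + 65\right) = 125 \left(- \frac{1}{96} + 65\right) = 125 \cdot \frac{6239}{96} = \frac{779875}{96}$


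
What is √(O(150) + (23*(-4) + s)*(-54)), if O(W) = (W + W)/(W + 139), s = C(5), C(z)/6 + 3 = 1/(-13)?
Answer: 2*√72845877/221 ≈ 77.240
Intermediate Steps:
C(z) = -240/13 (C(z) = -18 + 6/(-13) = -18 + 6*(-1/13) = -18 - 6/13 = -240/13)
s = -240/13 ≈ -18.462
O(W) = 2*W/(139 + W) (O(W) = (2*W)/(139 + W) = 2*W/(139 + W))
√(O(150) + (23*(-4) + s)*(-54)) = √(2*150/(139 + 150) + (23*(-4) - 240/13)*(-54)) = √(2*150/289 + (-92 - 240/13)*(-54)) = √(2*150*(1/289) - 1436/13*(-54)) = √(300/289 + 77544/13) = √(22414116/3757) = 2*√72845877/221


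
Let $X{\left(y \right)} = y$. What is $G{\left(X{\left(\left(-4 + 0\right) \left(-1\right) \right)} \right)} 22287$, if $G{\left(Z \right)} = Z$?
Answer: $89148$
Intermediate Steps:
$G{\left(X{\left(\left(-4 + 0\right) \left(-1\right) \right)} \right)} 22287 = \left(-4 + 0\right) \left(-1\right) 22287 = \left(-4\right) \left(-1\right) 22287 = 4 \cdot 22287 = 89148$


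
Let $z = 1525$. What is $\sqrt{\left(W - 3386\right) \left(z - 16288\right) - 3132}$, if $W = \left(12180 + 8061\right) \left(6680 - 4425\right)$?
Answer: $i \sqrt{673784341779} \approx 8.2084 \cdot 10^{5} i$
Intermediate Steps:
$W = 45643455$ ($W = 20241 \cdot 2255 = 45643455$)
$\sqrt{\left(W - 3386\right) \left(z - 16288\right) - 3132} = \sqrt{\left(45643455 - 3386\right) \left(1525 - 16288\right) - 3132} = \sqrt{45640069 \left(-14763\right) - 3132} = \sqrt{-673784338647 - 3132} = \sqrt{-673784341779} = i \sqrt{673784341779}$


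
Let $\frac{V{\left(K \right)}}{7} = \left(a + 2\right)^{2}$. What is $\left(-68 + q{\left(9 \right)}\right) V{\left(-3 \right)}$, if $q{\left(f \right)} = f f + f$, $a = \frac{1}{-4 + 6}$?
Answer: $\frac{1925}{2} \approx 962.5$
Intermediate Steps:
$a = \frac{1}{2} \approx 0.5$
$q{\left(f \right)} = f + f^{2}$ ($q{\left(f \right)} = f^{2} + f = f + f^{2}$)
$V{\left(K \right)} = \frac{175}{4}$ ($V{\left(K \right)} = 7 \left(\frac{1}{2} + 2\right)^{2} = 7 \left(\frac{5}{2}\right)^{2} = 7 \cdot \frac{25}{4} = \frac{175}{4}$)
$\left(-68 + q{\left(9 \right)}\right) V{\left(-3 \right)} = \left(-68 + 9 \left(1 + 9\right)\right) \frac{175}{4} = \left(-68 + 9 \cdot 10\right) \frac{175}{4} = \left(-68 + 90\right) \frac{175}{4} = 22 \cdot \frac{175}{4} = \frac{1925}{2}$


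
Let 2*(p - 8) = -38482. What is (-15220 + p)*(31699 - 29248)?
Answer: -84444303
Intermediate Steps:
p = -19233 (p = 8 + (½)*(-38482) = 8 - 19241 = -19233)
(-15220 + p)*(31699 - 29248) = (-15220 - 19233)*(31699 - 29248) = -34453*2451 = -84444303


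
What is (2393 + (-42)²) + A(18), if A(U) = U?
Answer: 4175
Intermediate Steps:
(2393 + (-42)²) + A(18) = (2393 + (-42)²) + 18 = (2393 + 1764) + 18 = 4157 + 18 = 4175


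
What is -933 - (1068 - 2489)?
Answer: 488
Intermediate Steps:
-933 - (1068 - 2489) = -933 - 1*(-1421) = -933 + 1421 = 488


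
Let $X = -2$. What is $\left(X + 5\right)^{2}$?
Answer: $9$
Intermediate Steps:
$\left(X + 5\right)^{2} = \left(-2 + 5\right)^{2} = 3^{2} = 9$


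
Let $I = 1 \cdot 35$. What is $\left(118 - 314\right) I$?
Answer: $-6860$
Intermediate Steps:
$I = 35$
$\left(118 - 314\right) I = \left(118 - 314\right) 35 = \left(-196\right) 35 = -6860$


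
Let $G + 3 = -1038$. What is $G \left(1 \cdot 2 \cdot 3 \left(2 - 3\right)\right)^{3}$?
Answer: $224856$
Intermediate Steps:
$G = -1041$ ($G = -3 - 1038 = -1041$)
$G \left(1 \cdot 2 \cdot 3 \left(2 - 3\right)\right)^{3} = - 1041 \left(1 \cdot 2 \cdot 3 \left(2 - 3\right)\right)^{3} = - 1041 \left(2 \cdot 3 \left(-1\right)\right)^{3} = - 1041 \left(6 \left(-1\right)\right)^{3} = - 1041 \left(-6\right)^{3} = \left(-1041\right) \left(-216\right) = 224856$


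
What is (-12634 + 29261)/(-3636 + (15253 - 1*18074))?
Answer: -16627/6457 ≈ -2.5750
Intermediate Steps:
(-12634 + 29261)/(-3636 + (15253 - 1*18074)) = 16627/(-3636 + (15253 - 18074)) = 16627/(-3636 - 2821) = 16627/(-6457) = 16627*(-1/6457) = -16627/6457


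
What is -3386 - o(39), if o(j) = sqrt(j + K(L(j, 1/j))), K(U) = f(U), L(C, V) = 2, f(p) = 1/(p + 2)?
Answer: -3386 - sqrt(157)/2 ≈ -3392.3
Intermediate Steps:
f(p) = 1/(2 + p)
K(U) = 1/(2 + U)
o(j) = sqrt(1/4 + j) (o(j) = sqrt(j + 1/(2 + 2)) = sqrt(j + 1/4) = sqrt(1/4 + j))
-3386 - o(39) = -3386 - sqrt(1 + 4*39)/2 = -3386 - sqrt(1 + 156)/2 = -3386 - sqrt(157)/2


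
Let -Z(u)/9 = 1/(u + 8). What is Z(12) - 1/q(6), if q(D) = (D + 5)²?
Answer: -1109/2420 ≈ -0.45826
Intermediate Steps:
q(D) = (5 + D)²
Z(u) = -9/(8 + u) (Z(u) = -9/(u + 8) = -9/(8 + u))
Z(12) - 1/q(6) = -9/(8 + 12) - 1/((5 + 6)²) = -9/20 - 1/(11²) = -9*1/20 - 1/121 = -9/20 - 1*1/121 = -9/20 - 1/121 = -1109/2420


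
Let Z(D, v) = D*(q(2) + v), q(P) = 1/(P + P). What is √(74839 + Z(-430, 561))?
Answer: I*√665994/2 ≈ 408.04*I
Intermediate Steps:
q(P) = 1/(2*P)
Z(D, v) = D*(¼ + v) (Z(D, v) = D*((½)/2 + v) = D*((½)*(½) + v) = D*(¼ + v))
√(74839 + Z(-430, 561)) = √(74839 - 430*(¼ + 561)) = √(74839 - 430*2245/4) = √(74839 - 482675/2) = √(-332997/2) = I*√665994/2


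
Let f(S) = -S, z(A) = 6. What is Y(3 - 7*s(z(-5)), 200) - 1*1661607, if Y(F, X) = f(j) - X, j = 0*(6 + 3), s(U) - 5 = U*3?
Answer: -1661807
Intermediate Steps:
s(U) = 5 + 3*U (s(U) = 5 + U*3 = 5 + 3*U)
j = 0 (j = 0*9 = 0)
Y(F, X) = -X (Y(F, X) = -1*0 - X = 0 - X = -X)
Y(3 - 7*s(z(-5)), 200) - 1*1661607 = -1*200 - 1*1661607 = -200 - 1661607 = -1661807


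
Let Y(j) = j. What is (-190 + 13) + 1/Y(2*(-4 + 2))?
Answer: -709/4 ≈ -177.25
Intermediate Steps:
(-190 + 13) + 1/Y(2*(-4 + 2)) = (-190 + 13) + 1/(2*(-4 + 2)) = -177 + 1/(2*(-2)) = -177 + 1/(-4) = -177 - 1/4 = -709/4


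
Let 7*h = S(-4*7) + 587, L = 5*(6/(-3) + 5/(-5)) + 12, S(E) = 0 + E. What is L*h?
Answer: -1677/7 ≈ -239.57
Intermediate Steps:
S(E) = E
L = -3 (L = 5*(6*(-⅓) + 5*(-⅕)) + 12 = 5*(-2 - 1) + 12 = 5*(-3) + 12 = -15 + 12 = -3)
h = 559/7 (h = (-4*7 + 587)/7 = (-28 + 587)/7 = (⅐)*559 = 559/7 ≈ 79.857)
L*h = -3*559/7 = -1677/7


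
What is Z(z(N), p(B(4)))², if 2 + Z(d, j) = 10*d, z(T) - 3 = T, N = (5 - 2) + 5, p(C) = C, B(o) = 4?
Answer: 11664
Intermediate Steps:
N = 8 (N = 3 + 5 = 8)
z(T) = 3 + T
Z(d, j) = -2 + 10*d
Z(z(N), p(B(4)))² = (-2 + 10*(3 + 8))² = (-2 + 10*11)² = (-2 + 110)² = 108² = 11664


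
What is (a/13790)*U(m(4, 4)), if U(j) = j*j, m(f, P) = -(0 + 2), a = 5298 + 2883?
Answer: 16362/6895 ≈ 2.3730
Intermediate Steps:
a = 8181
m(f, P) = -2 (m(f, P) = -1*2 = -2)
U(j) = j²
(a/13790)*U(m(4, 4)) = (8181/13790)*(-2)² = (8181*(1/13790))*4 = (8181/13790)*4 = 16362/6895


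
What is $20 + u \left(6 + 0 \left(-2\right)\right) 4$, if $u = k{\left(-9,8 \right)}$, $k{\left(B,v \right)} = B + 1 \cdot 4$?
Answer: $-100$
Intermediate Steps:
$k{\left(B,v \right)} = 4 + B$ ($k{\left(B,v \right)} = B + 4 = 4 + B$)
$u = -5$ ($u = 4 - 9 = -5$)
$20 + u \left(6 + 0 \left(-2\right)\right) 4 = 20 - 5 \left(6 + 0 \left(-2\right)\right) 4 = 20 - 5 \left(6 + 0\right) 4 = 20 - 5 \cdot 6 \cdot 4 = 20 - 120 = -100$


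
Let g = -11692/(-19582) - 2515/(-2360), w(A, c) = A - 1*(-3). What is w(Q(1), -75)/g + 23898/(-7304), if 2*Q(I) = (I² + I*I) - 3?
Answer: -9925076561/5612528724 ≈ -1.7684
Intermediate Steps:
Q(I) = -3/2 + I² (Q(I) = ((I² + I*I) - 3)/2 = ((I² + I²) - 3)/2 = (2*I² - 3)/2 = (-3 + 2*I²)/2 = -3/2 + I²)
w(A, c) = 3 + A (w(A, c) = A + 3 = 3 + A)
g = 7684185/4621352 (g = -11692*(-1/19582) - 2515*(-1/2360) = 5846/9791 + 503/472 = 7684185/4621352 ≈ 1.6628)
w(Q(1), -75)/g + 23898/(-7304) = (3 + (-3/2 + 1²))/(7684185/4621352) + 23898/(-7304) = (3 + (-3/2 + 1))*(4621352/7684185) + 23898*(-1/7304) = (3 - ½)*(4621352/7684185) - 11949/3652 = (5/2)*(4621352/7684185) - 11949/3652 = 2310676/1536837 - 11949/3652 = -9925076561/5612528724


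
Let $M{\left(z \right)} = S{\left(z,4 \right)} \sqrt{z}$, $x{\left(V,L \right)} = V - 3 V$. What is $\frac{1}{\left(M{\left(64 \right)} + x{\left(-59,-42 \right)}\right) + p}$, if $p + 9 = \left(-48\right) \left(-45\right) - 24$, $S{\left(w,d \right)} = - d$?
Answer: $\frac{1}{2213} \approx 0.00045188$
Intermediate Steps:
$x{\left(V,L \right)} = - 2 V$
$M{\left(z \right)} = - 4 \sqrt{z}$ ($M{\left(z \right)} = \left(-1\right) 4 \sqrt{z} = - 4 \sqrt{z}$)
$p = 2127$ ($p = -9 - -2136 = -9 + \left(2160 - 24\right) = -9 + 2136 = 2127$)
$\frac{1}{\left(M{\left(64 \right)} + x{\left(-59,-42 \right)}\right) + p} = \frac{1}{\left(- 4 \sqrt{64} - -118\right) + 2127} = \frac{1}{\left(\left(-4\right) 8 + 118\right) + 2127} = \frac{1}{\left(-32 + 118\right) + 2127} = \frac{1}{86 + 2127} = \frac{1}{2213}$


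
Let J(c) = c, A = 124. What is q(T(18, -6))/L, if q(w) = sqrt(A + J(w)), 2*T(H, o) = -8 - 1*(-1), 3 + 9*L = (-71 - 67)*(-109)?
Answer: sqrt(482)/3342 ≈ 0.0065693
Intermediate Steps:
L = 1671 (L = -1/3 + ((-71 - 67)*(-109))/9 = -1/3 + (-138*(-109))/9 = -1/3 + (1/9)*15042 = -1/3 + 5014/3 = 1671)
T(H, o) = -7/2 (T(H, o) = (-8 - 1*(-1))/2 = (-8 + 1)/2 = (1/2)*(-7) = -7/2)
q(w) = sqrt(124 + w)
q(T(18, -6))/L = sqrt(124 - 7/2)/1671 = sqrt(241/2)*(1/1671) = (sqrt(482)/2)*(1/1671) = sqrt(482)/3342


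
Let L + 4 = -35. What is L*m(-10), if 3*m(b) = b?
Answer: 130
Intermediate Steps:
L = -39 (L = -4 - 35 = -39)
m(b) = b/3
L*m(-10) = -13*(-10) = -39*(-10/3) = 130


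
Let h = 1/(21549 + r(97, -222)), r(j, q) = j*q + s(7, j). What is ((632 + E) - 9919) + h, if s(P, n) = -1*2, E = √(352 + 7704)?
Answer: -120730/13 + 2*√2014 ≈ -9197.2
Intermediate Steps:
E = 2*√2014 (E = √8056 = 2*√2014 ≈ 89.755)
s(P, n) = -2
r(j, q) = -2 + j*q (r(j, q) = j*q - 2 = -2 + j*q)
h = 1/13 (h = 1/(21549 + (-2 + 97*(-222))) = 1/(21549 + (-2 - 21534)) = 1/(21549 - 21536) = 1/13 ≈ 0.076923)
((632 + E) - 9919) + h = ((632 + 2*√2014) - 9919) + 1/13 = (-9287 + 2*√2014) + 1/13 = -120730/13 + 2*√2014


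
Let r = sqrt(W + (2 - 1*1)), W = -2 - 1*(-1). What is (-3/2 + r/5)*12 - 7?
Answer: -25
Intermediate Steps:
W = -1 (W = -2 + 1 = -1)
r = 0 (r = sqrt(-1 + (2 - 1*1)) = sqrt(-1 + (2 - 1)) = sqrt(-1 + 1) = sqrt(0) = 0)
(-3/2 + r/5)*12 - 7 = (-3/2 + 0/5)*12 - 7 = (-3*1/2 + 0*(1/5))*12 - 7 = (-3/2 + 0)*12 - 7 = -3/2*12 - 7 = -18 - 7 = -25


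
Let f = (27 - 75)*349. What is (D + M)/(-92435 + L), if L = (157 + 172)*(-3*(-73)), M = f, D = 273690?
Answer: -128469/10192 ≈ -12.605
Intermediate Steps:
f = -16752 (f = -48*349 = -16752)
M = -16752
L = 72051 (L = 329*219 = 72051)
(D + M)/(-92435 + L) = (273690 - 16752)/(-92435 + 72051) = 256938/(-20384) = 256938*(-1/20384) = -128469/10192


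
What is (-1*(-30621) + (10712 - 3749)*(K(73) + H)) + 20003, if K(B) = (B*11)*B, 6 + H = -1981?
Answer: 394379240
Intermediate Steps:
H = -1987 (H = -6 - 1981 = -1987)
K(B) = 11*B² (K(B) = (11*B)*B = 11*B²)
(-1*(-30621) + (10712 - 3749)*(K(73) + H)) + 20003 = (-1*(-30621) + (10712 - 3749)*(11*73² - 1987)) + 20003 = (30621 + 6963*(11*5329 - 1987)) + 20003 = (30621 + 6963*(58619 - 1987)) + 20003 = (30621 + 6963*56632) + 20003 = (30621 + 394328616) + 20003 = 394359237 + 20003 = 394379240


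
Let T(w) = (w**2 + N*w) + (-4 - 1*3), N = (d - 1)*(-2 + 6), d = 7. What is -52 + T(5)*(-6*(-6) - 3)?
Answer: 4502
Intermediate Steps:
N = 24 (N = (7 - 1)*(-2 + 6) = 6*4 = 24)
T(w) = -7 + w**2 + 24*w (T(w) = (w**2 + 24*w) + (-4 - 1*3) = (w**2 + 24*w) + (-4 - 3) = (w**2 + 24*w) - 7 = -7 + w**2 + 24*w)
-52 + T(5)*(-6*(-6) - 3) = -52 + (-7 + 5**2 + 24*5)*(-6*(-6) - 3) = -52 + (-7 + 25 + 120)*(36 - 3) = -52 + 138*33 = -52 + 4554 = 4502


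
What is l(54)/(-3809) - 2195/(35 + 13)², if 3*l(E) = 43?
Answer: -8393779/8775936 ≈ -0.95645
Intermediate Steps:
l(E) = 43/3 (l(E) = (⅓)*43 = 43/3)
l(54)/(-3809) - 2195/(35 + 13)² = (43/3)/(-3809) - 2195/(35 + 13)² = (43/3)*(-1/3809) - 2195/(48²) = -43/11427 - 2195/2304 = -8393779/8775936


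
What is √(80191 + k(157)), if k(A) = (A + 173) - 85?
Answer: 2*√20109 ≈ 283.61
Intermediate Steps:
k(A) = 88 + A (k(A) = (173 + A) - 85 = 88 + A)
√(80191 + k(157)) = √(80191 + (88 + 157)) = √(80191 + 245) = √80436 = 2*√20109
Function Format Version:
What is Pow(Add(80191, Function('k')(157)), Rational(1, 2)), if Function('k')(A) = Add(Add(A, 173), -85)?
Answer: Mul(2, Pow(20109, Rational(1, 2))) ≈ 283.61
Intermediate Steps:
Function('k')(A) = Add(88, A) (Function('k')(A) = Add(Add(173, A), -85) = Add(88, A))
Pow(Add(80191, Function('k')(157)), Rational(1, 2)) = Pow(Add(80191, Add(88, 157)), Rational(1, 2)) = Pow(Add(80191, 245), Rational(1, 2)) = Pow(80436, Rational(1, 2)) = Mul(2, Pow(20109, Rational(1, 2)))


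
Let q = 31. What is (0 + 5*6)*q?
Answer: 930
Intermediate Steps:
(0 + 5*6)*q = (0 + 5*6)*31 = (0 + 30)*31 = 30*31 = 930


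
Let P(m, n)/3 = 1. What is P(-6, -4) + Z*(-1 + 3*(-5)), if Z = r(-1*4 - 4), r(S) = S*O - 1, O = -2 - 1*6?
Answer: -1005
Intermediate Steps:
P(m, n) = 3 (P(m, n) = 3*1 = 3)
O = -8 (O = -2 - 6 = -8)
r(S) = -1 - 8*S (r(S) = S*(-8) - 1 = -8*S - 1 = -1 - 8*S)
Z = 63 (Z = -1 - 8*(-1*4 - 4) = -1 - 8*(-4 - 4) = -1 - 8*(-8) = -1 + 64 = 63)
P(-6, -4) + Z*(-1 + 3*(-5)) = 3 + 63*(-1 + 3*(-5)) = 3 + 63*(-1 - 15) = 3 + 63*(-16) = 3 - 1008 = -1005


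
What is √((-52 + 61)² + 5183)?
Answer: 4*√329 ≈ 72.553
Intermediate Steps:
√((-52 + 61)² + 5183) = √(9² + 5183) = √(81 + 5183) = √5264 = 4*√329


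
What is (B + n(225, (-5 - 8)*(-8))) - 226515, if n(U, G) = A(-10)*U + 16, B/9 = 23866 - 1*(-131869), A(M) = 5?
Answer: 1176241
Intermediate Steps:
B = 1401615 (B = 9*(23866 - 1*(-131869)) = 9*(23866 + 131869) = 9*155735 = 1401615)
n(U, G) = 16 + 5*U (n(U, G) = 5*U + 16 = 16 + 5*U)
(B + n(225, (-5 - 8)*(-8))) - 226515 = (1401615 + (16 + 5*225)) - 226515 = (1401615 + (16 + 1125)) - 226515 = (1401615 + 1141) - 226515 = 1402756 - 226515 = 1176241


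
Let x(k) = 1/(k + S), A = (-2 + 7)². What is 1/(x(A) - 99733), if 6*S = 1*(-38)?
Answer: -56/5585045 ≈ -1.0027e-5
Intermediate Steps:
S = -19/3 (S = (1*(-38))/6 = (⅙)*(-38) = -19/3 ≈ -6.3333)
A = 25 (A = 5² = 25)
x(k) = 1/(-19/3 + k) (x(k) = 1/(k - 19/3) = 1/(-19/3 + k))
1/(x(A) - 99733) = 1/(3/(-19 + 3*25) - 99733) = 1/(3/(-19 + 75) - 99733) = 1/(3/56 - 99733) = 1/(-5585045/56) = -56/5585045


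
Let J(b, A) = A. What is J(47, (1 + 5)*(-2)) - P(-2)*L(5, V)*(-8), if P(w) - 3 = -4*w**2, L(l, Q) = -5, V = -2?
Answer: 508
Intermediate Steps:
P(w) = 3 - 4*w**2
J(47, (1 + 5)*(-2)) - P(-2)*L(5, V)*(-8) = (1 + 5)*(-2) - (3 - 4*(-2)**2)*(-5)*(-8) = 6*(-2) - (3 - 4*4)*(-5)*(-8) = -12 - (3 - 16)*(-5)*(-8) = -12 - (-13*(-5))*(-8) = -12 - 65*(-8) = -12 - 1*(-520) = -12 + 520 = 508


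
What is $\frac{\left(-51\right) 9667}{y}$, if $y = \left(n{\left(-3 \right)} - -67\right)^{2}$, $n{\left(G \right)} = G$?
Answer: $- \frac{493017}{4096} \approx -120.37$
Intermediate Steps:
$y = 4096$ ($y = \left(-3 - -67\right)^{2} = \left(-3 + \left(77 - 10\right)\right)^{2} = \left(-3 + 67\right)^{2} = 64^{2} = 4096$)
$\frac{\left(-51\right) 9667}{y} = \frac{\left(-51\right) 9667}{4096} = \left(-493017\right) \frac{1}{4096} = - \frac{493017}{4096}$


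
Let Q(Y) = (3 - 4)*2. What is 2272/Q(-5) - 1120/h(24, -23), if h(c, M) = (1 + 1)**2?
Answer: -1416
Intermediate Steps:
Q(Y) = -2 (Q(Y) = -1*2 = -2)
h(c, M) = 4 (h(c, M) = 2**2 = 4)
2272/Q(-5) - 1120/h(24, -23) = 2272/(-2) - 1120/4 = 2272*(-1/2) - 1120*1/4 = -1136 - 280 = -1416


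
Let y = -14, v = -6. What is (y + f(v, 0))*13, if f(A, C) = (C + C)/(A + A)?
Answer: -182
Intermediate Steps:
f(A, C) = C/A (f(A, C) = (2*C)/((2*A)) = (2*C)*(1/(2*A)) = C/A)
(y + f(v, 0))*13 = (-14 + 0/(-6))*13 = (-14 + 0*(-1/6))*13 = (-14 + 0)*13 = -14*13 = -182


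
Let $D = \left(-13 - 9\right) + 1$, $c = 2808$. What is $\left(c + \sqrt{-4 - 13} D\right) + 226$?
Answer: $3034 - 21 i \sqrt{17} \approx 3034.0 - 86.585 i$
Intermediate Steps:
$D = -21$ ($D = -22 + 1 = -21$)
$\left(c + \sqrt{-4 - 13} D\right) + 226 = \left(2808 + \sqrt{-4 - 13} \left(-21\right)\right) + 226 = \left(2808 + \sqrt{-17} \left(-21\right)\right) + 226 = \left(2808 + i \sqrt{17} \left(-21\right)\right) + 226 = \left(2808 - 21 i \sqrt{17}\right) + 226 = 3034 - 21 i \sqrt{17}$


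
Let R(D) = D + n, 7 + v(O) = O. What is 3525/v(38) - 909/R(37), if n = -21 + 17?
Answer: 29382/341 ≈ 86.164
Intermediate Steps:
v(O) = -7 + O
n = -4
R(D) = -4 + D (R(D) = D - 4 = -4 + D)
3525/v(38) - 909/R(37) = 3525/(-7 + 38) - 909/(-4 + 37) = 3525/31 - 909/33 = 3525*(1/31) - 909*1/33 = 3525/31 - 303/11 = 29382/341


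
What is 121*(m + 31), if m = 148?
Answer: 21659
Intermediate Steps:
121*(m + 31) = 121*(148 + 31) = 121*179 = 21659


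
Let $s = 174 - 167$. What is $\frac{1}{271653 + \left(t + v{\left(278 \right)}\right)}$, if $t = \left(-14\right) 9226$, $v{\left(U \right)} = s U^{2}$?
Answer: $\frac{1}{683477} \approx 1.4631 \cdot 10^{-6}$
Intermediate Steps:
$s = 7$
$v{\left(U \right)} = 7 U^{2}$
$t = -129164$
$\frac{1}{271653 + \left(t + v{\left(278 \right)}\right)} = \frac{1}{271653 - \left(129164 - 7 \cdot 278^{2}\right)} = \frac{1}{271653 + \left(-129164 + 7 \cdot 77284\right)} = \frac{1}{271653 + \left(-129164 + 540988\right)} = \frac{1}{271653 + 411824} = \frac{1}{683477}$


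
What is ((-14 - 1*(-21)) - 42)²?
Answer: 1225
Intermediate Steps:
((-14 - 1*(-21)) - 42)² = ((-14 + 21) - 42)² = (7 - 42)² = (-35)² = 1225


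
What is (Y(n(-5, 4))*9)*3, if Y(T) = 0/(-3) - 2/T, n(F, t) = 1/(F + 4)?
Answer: 54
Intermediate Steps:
n(F, t) = 1/(4 + F)
Y(T) = -2/T (Y(T) = 0*(-⅓) - 2/T = 0 - 2/T = -2/T)
(Y(n(-5, 4))*9)*3 = (-2/(1/(4 - 5))*9)*3 = (-2/(1/(-1))*9)*3 = (-2/(-1)*9)*3 = (-2*(-1)*9)*3 = (2*9)*3 = 18*3 = 54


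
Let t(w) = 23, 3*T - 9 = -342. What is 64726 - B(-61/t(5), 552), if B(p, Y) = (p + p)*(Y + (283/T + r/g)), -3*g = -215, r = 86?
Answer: 863511932/12765 ≈ 67647.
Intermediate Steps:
T = -111 (T = 3 + (1/3)*(-342) = 3 - 114 = -111)
g = 215/3 (g = -1/3*(-215) = 215/3 ≈ 71.667)
B(p, Y) = 2*p*(-749/555 + Y) (B(p, Y) = (p + p)*(Y + (283/(-111) + 86/(215/3))) = (2*p)*(Y + (283*(-1/111) + 86*(3/215))) = (2*p)*(Y + (-283/111 + 6/5)) = (2*p)*(Y - 749/555) = (2*p)*(-749/555 + Y) = 2*p*(-749/555 + Y))
64726 - B(-61/t(5), 552) = 64726 - 2*(-61/23)*(-749 + 555*552)/555 = 64726 - 2*(-61*1/23)*(-749 + 306360)/555 = 64726 - 2*(-61)*305611/(555*23) = 64726 - 1*(-37284542/12765) = 64726 + 37284542/12765 = 863511932/12765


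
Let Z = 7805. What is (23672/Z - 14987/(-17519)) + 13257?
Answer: 1813238117618/136735795 ≈ 13261.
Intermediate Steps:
(23672/Z - 14987/(-17519)) + 13257 = (23672/7805 - 14987/(-17519)) + 13257 = (23672*(1/7805) - 14987*(-1/17519)) + 13257 = (23672/7805 + 14987/17519) + 13257 = 531683303/136735795 + 13257 = 1813238117618/136735795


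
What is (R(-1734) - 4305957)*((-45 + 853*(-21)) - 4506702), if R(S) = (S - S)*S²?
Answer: 19482991399620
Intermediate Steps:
R(S) = 0 (R(S) = 0*S² = 0)
(R(-1734) - 4305957)*((-45 + 853*(-21)) - 4506702) = (0 - 4305957)*((-45 + 853*(-21)) - 4506702) = -4305957*((-45 - 17913) - 4506702) = -4305957*(-17958 - 4506702) = -4305957*(-4524660) = 19482991399620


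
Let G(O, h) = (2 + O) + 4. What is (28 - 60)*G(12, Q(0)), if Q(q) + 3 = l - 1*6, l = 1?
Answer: -576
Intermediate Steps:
Q(q) = -8 (Q(q) = -3 + (1 - 1*6) = -3 + (1 - 6) = -3 - 5 = -8)
G(O, h) = 6 + O
(28 - 60)*G(12, Q(0)) = (28 - 60)*(6 + 12) = -32*18 = -576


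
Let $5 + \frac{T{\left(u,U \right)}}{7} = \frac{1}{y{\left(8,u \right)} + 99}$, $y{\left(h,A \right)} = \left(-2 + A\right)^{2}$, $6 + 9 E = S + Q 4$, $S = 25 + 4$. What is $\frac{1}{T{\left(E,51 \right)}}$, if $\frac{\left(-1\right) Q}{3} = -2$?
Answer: $- \frac{8860}{309533} \approx -0.028624$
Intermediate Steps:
$Q = 6$ ($Q = \left(-3\right) \left(-2\right) = 6$)
$S = 29$
$E = \frac{47}{9}$ ($E = - \frac{2}{3} + \frac{29 + 6 \cdot 4}{9} = - \frac{2}{3} + \frac{29 + 24}{9} = - \frac{2}{3} + \frac{1}{9} \cdot 53 = - \frac{2}{3} + \frac{53}{9} = \frac{47}{9} \approx 5.2222$)
$T{\left(u,U \right)} = -35 + \frac{7}{99 + \left(-2 + u\right)^{2}}$ ($T{\left(u,U \right)} = -35 + \frac{7}{\left(-2 + u\right)^{2} + 99} = -35 + \frac{7}{99 + \left(-2 + u\right)^{2}}$)
$\frac{1}{T{\left(E,51 \right)}} = \frac{1}{7 \frac{1}{99 + \left(-2 + \frac{47}{9}\right)^{2}} \left(-494 - 5 \left(-2 + \frac{47}{9}\right)^{2}\right)} = \frac{1}{7 \frac{1}{99 + \left(\frac{29}{9}\right)^{2}} \left(-494 - 5 \left(\frac{29}{9}\right)^{2}\right)} = \frac{1}{7 \frac{1}{99 + \frac{841}{81}} \left(-494 - \frac{4205}{81}\right)} = \frac{1}{7 \frac{1}{\frac{8860}{81}} \left(-494 - \frac{4205}{81}\right)} = \frac{1}{7 \cdot \frac{81}{8860} \left(- \frac{44219}{81}\right)} = \frac{1}{- \frac{309533}{8860}} = - \frac{8860}{309533}$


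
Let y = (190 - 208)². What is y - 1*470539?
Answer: -470215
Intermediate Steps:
y = 324 (y = (-18)² = 324)
y - 1*470539 = 324 - 1*470539 = 324 - 470539 = -470215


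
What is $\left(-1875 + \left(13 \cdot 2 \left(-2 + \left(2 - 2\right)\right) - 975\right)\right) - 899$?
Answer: $-3801$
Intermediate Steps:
$\left(-1875 + \left(13 \cdot 2 \left(-2 + \left(2 - 2\right)\right) - 975\right)\right) - 899 = \left(-1875 - \left(975 - 13 \cdot 2 \left(-2 + \left(2 - 2\right)\right)\right)\right) - 899 = \left(-1875 - \left(975 - 13 \cdot 2 \left(-2 + 0\right)\right)\right) - 899 = \left(-1875 - \left(975 - 13 \cdot 2 \left(-2\right)\right)\right) - 899 = \left(-1875 + \left(13 \left(-4\right) - 975\right)\right) - 899 = \left(-1875 - 1027\right) - 899 = -2902 - 899 = -3801$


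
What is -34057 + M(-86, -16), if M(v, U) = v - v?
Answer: -34057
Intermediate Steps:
M(v, U) = 0
-34057 + M(-86, -16) = -34057 + 0 = -34057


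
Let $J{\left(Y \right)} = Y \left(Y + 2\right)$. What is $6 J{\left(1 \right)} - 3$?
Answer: $15$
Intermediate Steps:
$J{\left(Y \right)} = Y \left(2 + Y\right)$
$6 J{\left(1 \right)} - 3 = 6 \cdot 1 \left(2 + 1\right) - 3 = 6 \cdot 1 \cdot 3 - 3 = 6 \cdot 3 - 3 = 18 - 3 = 15$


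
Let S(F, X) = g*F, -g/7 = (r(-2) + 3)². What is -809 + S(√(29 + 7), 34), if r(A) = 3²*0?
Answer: -1187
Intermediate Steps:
r(A) = 0 (r(A) = 9*0 = 0)
g = -63 (g = -7*(0 + 3)² = -7*3² = -7*9 = -63)
S(F, X) = -63*F
-809 + S(√(29 + 7), 34) = -809 - 63*√(29 + 7) = -809 - 63*√36 = -809 - 63*6 = -809 - 378 = -1187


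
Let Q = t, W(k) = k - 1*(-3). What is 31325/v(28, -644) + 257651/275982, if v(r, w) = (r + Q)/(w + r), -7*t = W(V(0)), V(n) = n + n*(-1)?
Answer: -37277777352157/53264526 ≈ -6.9986e+5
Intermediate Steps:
V(n) = 0 (V(n) = n - n = 0)
W(k) = 3 + k (W(k) = k + 3 = 3 + k)
t = -3/7 (t = -(3 + 0)/7 = -⅐*3 = -3/7 ≈ -0.42857)
Q = -3/7 ≈ -0.42857
v(r, w) = (-3/7 + r)/(r + w) (v(r, w) = (r - 3/7)/(w + r) = (-3/7 + r)/(r + w))
31325/v(28, -644) + 257651/275982 = 31325/(((-3/7 + 28)/(28 - 644))) + 257651/275982 = 31325/(((193/7)/(-616))) + 257651*(1/275982) = 31325/((-1/616*193/7)) + 257651/275982 = 31325/(-193/4312) + 257651/275982 = 31325*(-4312/193) + 257651/275982 = -135073400/193 + 257651/275982 = -37277777352157/53264526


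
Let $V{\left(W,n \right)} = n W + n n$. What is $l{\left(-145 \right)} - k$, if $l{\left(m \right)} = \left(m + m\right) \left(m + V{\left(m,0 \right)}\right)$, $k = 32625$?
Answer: $9425$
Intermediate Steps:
$V{\left(W,n \right)} = n^{2} + W n$ ($V{\left(W,n \right)} = W n + n^{2} = n^{2} + W n$)
$l{\left(m \right)} = 2 m^{2}$ ($l{\left(m \right)} = \left(m + m\right) \left(m + 0 \left(m + 0\right)\right) = 2 m \left(m + 0 m\right) = 2 m \left(m + 0\right) = 2 m m = 2 m^{2}$)
$l{\left(-145 \right)} - k = 2 \left(-145\right)^{2} - 32625 = 2 \cdot 21025 - 32625 = 42050 - 32625 = 9425$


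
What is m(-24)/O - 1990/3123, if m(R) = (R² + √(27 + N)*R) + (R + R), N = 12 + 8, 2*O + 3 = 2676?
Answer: -6806/28107 - 16*√47/891 ≈ -0.36526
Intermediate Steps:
O = 2673/2 (O = -3/2 + (½)*2676 = -3/2 + 1338 = 2673/2 ≈ 1336.5)
N = 20
m(R) = R² + 2*R + R*√47 (m(R) = (R² + √(27 + 20)*R) + (R + R) = (R² + √47*R) + 2*R = (R² + R*√47) + 2*R = R² + 2*R + R*√47)
m(-24)/O - 1990/3123 = (-24*(2 - 24 + √47))/(2673/2) - 1990/3123 = -24*(-22 + √47)*(2/2673) - 1990*1/3123 = (528 - 24*√47)*(2/2673) - 1990/3123 = (32/81 - 16*√47/891) - 1990/3123 = -6806/28107 - 16*√47/891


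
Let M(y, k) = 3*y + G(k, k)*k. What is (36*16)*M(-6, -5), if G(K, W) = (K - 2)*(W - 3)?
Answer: -171648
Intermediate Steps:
G(K, W) = (-3 + W)*(-2 + K) (G(K, W) = (-2 + K)*(-3 + W) = (-3 + W)*(-2 + K))
M(y, k) = 3*y + k*(6 + k² - 5*k) (M(y, k) = 3*y + (6 - 3*k - 2*k + k*k)*k = 3*y + (6 - 3*k - 2*k + k²)*k = 3*y + (6 + k² - 5*k)*k = 3*y + k*(6 + k² - 5*k))
(36*16)*M(-6, -5) = (36*16)*(3*(-6) - 5*(6 + (-5)² - 5*(-5))) = 576*(-18 - 5*(6 + 25 + 25)) = 576*(-18 - 5*56) = 576*(-18 - 280) = 576*(-298) = -171648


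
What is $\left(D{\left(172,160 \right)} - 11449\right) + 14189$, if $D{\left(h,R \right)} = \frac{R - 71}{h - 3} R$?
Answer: $\frac{477300}{169} \approx 2824.3$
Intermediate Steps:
$D{\left(h,R \right)} = \frac{R \left(-71 + R\right)}{-3 + h}$ ($D{\left(h,R \right)} = \frac{-71 + R}{-3 + h} R = \frac{R \left(-71 + R\right)}{-3 + h}$)
$\left(D{\left(172,160 \right)} - 11449\right) + 14189 = \left(\frac{160 \left(-71 + 160\right)}{-3 + 172} - 11449\right) + 14189 = \left(160 \cdot \frac{1}{169} \cdot 89 - 11449\right) + 14189 = \left(\frac{14240}{169} - 11449\right) + 14189 = - \frac{1920641}{169} + 14189 = \frac{477300}{169}$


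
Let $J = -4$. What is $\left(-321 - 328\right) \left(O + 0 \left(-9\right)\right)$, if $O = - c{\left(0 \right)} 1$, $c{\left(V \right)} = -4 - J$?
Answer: $0$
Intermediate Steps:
$c{\left(V \right)} = 0$ ($c{\left(V \right)} = -4 - -4 = -4 + 4 = 0$)
$O = 0$ ($O = \left(-1\right) 0 \cdot 1 = 0 \cdot 1 = 0$)
$\left(-321 - 328\right) \left(O + 0 \left(-9\right)\right) = \left(-321 - 328\right) \left(0 + 0 \left(-9\right)\right) = - 649 \left(0 + 0\right) = \left(-649\right) 0 = 0$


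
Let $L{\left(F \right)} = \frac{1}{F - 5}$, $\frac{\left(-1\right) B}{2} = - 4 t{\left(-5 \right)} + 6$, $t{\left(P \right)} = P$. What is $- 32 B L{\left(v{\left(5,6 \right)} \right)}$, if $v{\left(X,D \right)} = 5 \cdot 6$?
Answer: $\frac{1664}{25} \approx 66.56$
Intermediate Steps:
$v{\left(X,D \right)} = 30$
$B = -52$ ($B = - 2 \left(\left(-4\right) \left(-5\right) + 6\right) = - 2 \left(20 + 6\right) = \left(-2\right) 26 = -52$)
$L{\left(F \right)} = \frac{1}{-5 + F}$
$- 32 B L{\left(v{\left(5,6 \right)} \right)} = \frac{\left(-32\right) \left(-52\right)}{-5 + 30} = \frac{1664}{25}$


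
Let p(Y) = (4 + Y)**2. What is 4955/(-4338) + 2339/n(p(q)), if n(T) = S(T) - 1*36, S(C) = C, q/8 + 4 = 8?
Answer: 72283/101220 ≈ 0.71412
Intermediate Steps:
q = 32 (q = -32 + 8*8 = -32 + 64 = 32)
n(T) = -36 + T (n(T) = T - 1*36 = T - 36 = -36 + T)
4955/(-4338) + 2339/n(p(q)) = 4955/(-4338) + 2339/(-36 + (4 + 32)**2) = 4955*(-1/4338) + 2339/(-36 + 36**2) = -4955/4338 + 2339/(-36 + 1296) = -4955/4338 + 2339/1260 = 72283/101220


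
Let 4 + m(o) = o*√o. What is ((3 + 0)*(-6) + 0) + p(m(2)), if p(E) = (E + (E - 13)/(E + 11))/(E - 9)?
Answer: -115555/6601 - 1108*√2/6601 ≈ -17.743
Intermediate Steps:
m(o) = -4 + o^(3/2) (m(o) = -4 + o*√o = -4 + o^(3/2))
p(E) = (E + (-13 + E)/(11 + E))/(-9 + E)
((3 + 0)*(-6) + 0) + p(m(2)) = ((3 + 0)*(-6) + 0) + (-13 + (-4 + 2^(3/2))² + 12*(-4 + 2^(3/2)))/(-99 + (-4 + 2^(3/2))² + 2*(-4 + 2^(3/2))) = (3*(-6) + 0) + (-13 + (-4 + 2*√2)² + 12*(-4 + 2*√2))/(-99 + (-4 + 2*√2)² + 2*(-4 + 2*√2)) = (-18 + 0) + (-13 + (-4 + 2*√2)² + (-48 + 24*√2))/(-99 + (-4 + 2*√2)² + (-8 + 4*√2)) = -18 + (-61 + (-4 + 2*√2)² + 24*√2)/(-107 + (-4 + 2*√2)² + 4*√2)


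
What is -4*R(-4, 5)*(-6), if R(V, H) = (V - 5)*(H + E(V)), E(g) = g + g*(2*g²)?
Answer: 27432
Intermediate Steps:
E(g) = g + 2*g³
R(V, H) = (-5 + V)*(H + V + 2*V³) (R(V, H) = (V - 5)*(H + (V + 2*V³)) = (-5 + V)*(H + V + 2*V³))
-4*R(-4, 5)*(-6) = -4*((-4)² - 10*(-4)³ - 5*5 - 5*(-4) + 2*(-4)⁴ + 5*(-4))*(-6) = -4*(16 - 10*(-64) - 25 + 20 + 2*256 - 20)*(-6) = -4*(16 + 640 - 25 + 20 + 512 - 20)*(-6) = -4*1143*(-6) = -4572*(-6) = 27432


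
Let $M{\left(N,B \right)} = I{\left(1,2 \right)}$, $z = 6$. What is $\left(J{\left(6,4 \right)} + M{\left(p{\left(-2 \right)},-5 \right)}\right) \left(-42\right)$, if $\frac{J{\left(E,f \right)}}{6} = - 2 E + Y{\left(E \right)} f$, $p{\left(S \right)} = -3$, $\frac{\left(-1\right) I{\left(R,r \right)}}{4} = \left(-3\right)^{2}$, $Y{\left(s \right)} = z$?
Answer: $-1512$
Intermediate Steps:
$Y{\left(s \right)} = 6$
$I{\left(R,r \right)} = -36$ ($I{\left(R,r \right)} = - 4 \left(-3\right)^{2} = \left(-4\right) 9 = -36$)
$M{\left(N,B \right)} = -36$
$J{\left(E,f \right)} = - 12 E + 36 f$ ($J{\left(E,f \right)} = 6 \left(- 2 E + 6 f\right) = - 12 E + 36 f$)
$\left(J{\left(6,4 \right)} + M{\left(p{\left(-2 \right)},-5 \right)}\right) \left(-42\right) = \left(\left(\left(-12\right) 6 + 36 \cdot 4\right) - 36\right) \left(-42\right) = \left(\left(-72 + 144\right) - 36\right) \left(-42\right) = \left(72 - 36\right) \left(-42\right) = 36 \left(-42\right) = -1512$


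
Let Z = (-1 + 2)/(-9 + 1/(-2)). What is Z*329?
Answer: -658/19 ≈ -34.632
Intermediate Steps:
Z = -2/19 (Z = 1/(-9 - 1/2) = 1/(-19/2) = 1*(-2/19) = -2/19 ≈ -0.10526)
Z*329 = -2/19*329 = -658/19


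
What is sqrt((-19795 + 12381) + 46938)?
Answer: 2*sqrt(9881) ≈ 198.81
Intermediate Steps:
sqrt((-19795 + 12381) + 46938) = sqrt(-7414 + 46938) = sqrt(39524) = 2*sqrt(9881)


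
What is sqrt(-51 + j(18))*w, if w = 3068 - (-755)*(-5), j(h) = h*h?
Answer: -707*sqrt(273) ≈ -11682.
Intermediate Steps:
j(h) = h**2
w = -707 (w = 3068 - 1*3775 = 3068 - 3775 = -707)
sqrt(-51 + j(18))*w = sqrt(-51 + 18**2)*(-707) = sqrt(-51 + 324)*(-707) = sqrt(273)*(-707) = -707*sqrt(273)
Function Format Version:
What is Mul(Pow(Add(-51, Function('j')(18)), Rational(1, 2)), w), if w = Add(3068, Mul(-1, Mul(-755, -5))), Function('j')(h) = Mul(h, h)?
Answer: Mul(-707, Pow(273, Rational(1, 2))) ≈ -11682.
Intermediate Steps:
Function('j')(h) = Pow(h, 2)
w = -707 (w = Add(3068, Mul(-1, 3775)) = Add(3068, -3775) = -707)
Mul(Pow(Add(-51, Function('j')(18)), Rational(1, 2)), w) = Mul(Pow(Add(-51, Pow(18, 2)), Rational(1, 2)), -707) = Mul(Pow(Add(-51, 324), Rational(1, 2)), -707) = Mul(Pow(273, Rational(1, 2)), -707) = Mul(-707, Pow(273, Rational(1, 2)))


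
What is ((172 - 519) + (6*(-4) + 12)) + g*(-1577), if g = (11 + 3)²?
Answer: -309451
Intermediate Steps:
g = 196 (g = 14² = 196)
((172 - 519) + (6*(-4) + 12)) + g*(-1577) = ((172 - 519) + (6*(-4) + 12)) + 196*(-1577) = (-347 + (-24 + 12)) - 309092 = (-347 - 12) - 309092 = -359 - 309092 = -309451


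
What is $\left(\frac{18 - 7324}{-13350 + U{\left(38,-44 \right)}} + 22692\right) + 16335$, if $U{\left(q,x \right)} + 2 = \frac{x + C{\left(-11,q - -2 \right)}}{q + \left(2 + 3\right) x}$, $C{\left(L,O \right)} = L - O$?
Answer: $\frac{94835729855}{2429969} \approx 39028.0$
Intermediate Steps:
$U{\left(q,x \right)} = -2 + \frac{-13 + x - q}{q + 5 x}$ ($U{\left(q,x \right)} = -2 + \frac{x - \left(11 + 2 + q\right)}{q + \left(2 + 3\right) x} = -2 + \frac{x - \left(13 + q\right)}{q + 5 x} = -2 + \frac{-13 + x - q}{q + 5 x}$)
$\left(\frac{18 - 7324}{-13350 + U{\left(38,-44 \right)}} + 22692\right) + 16335 = \left(\frac{18 - 7324}{-13350 + \frac{-13 - -396 - 114}{38 + 5 \left(-44\right)}} + 22692\right) + 16335 = \left(- \frac{7306}{-13350 + \frac{-13 + 396 - 114}{38 - 220}} + 22692\right) + 16335 = \left(- \frac{7306}{-13350 + \frac{1}{-182} \cdot 269} + 22692\right) + 16335 = \left(- \frac{7306}{-13350 - \frac{269}{182}} + 22692\right) + 16335 = \left(- \frac{7306}{- \frac{2429969}{182}} + 22692\right) + 16335 = \left(\left(-7306\right) \left(- \frac{182}{2429969}\right) + 22692\right) + 16335 = \left(\frac{1329692}{2429969} + 22692\right) + 16335 = \frac{55142186240}{2429969} + 16335 = \frac{94835729855}{2429969}$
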